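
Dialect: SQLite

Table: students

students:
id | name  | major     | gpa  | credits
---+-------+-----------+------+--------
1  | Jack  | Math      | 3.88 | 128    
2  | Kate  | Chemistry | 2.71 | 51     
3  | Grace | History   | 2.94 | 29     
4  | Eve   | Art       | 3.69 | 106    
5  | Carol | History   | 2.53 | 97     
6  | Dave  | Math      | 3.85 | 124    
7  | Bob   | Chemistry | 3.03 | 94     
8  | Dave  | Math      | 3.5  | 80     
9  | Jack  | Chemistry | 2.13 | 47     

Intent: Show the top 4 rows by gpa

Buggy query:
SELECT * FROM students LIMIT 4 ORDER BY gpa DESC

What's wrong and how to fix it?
Bug: LIMIT must come after ORDER BY

Fix: Swap the clauses: ORDER BY first, then LIMIT

Corrected query:
SELECT * FROM students ORDER BY gpa DESC LIMIT 4

Result:
id | name | major | gpa  | credits
---+------+-------+------+--------
1  | Jack | Math  | 3.88 | 128    
6  | Dave | Math  | 3.85 | 124    
4  | Eve  | Art   | 3.69 | 106    
8  | Dave | Math  | 3.5  | 80     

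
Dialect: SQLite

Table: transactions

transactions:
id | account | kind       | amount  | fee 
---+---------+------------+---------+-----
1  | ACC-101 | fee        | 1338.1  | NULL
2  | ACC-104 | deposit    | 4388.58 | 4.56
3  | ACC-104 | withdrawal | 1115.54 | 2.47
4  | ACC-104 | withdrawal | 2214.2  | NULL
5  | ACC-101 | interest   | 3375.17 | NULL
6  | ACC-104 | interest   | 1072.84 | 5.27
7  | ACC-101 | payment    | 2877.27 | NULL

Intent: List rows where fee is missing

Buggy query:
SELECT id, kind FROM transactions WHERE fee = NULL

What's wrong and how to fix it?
Bug: Comparing to NULL with '=' never matches; NULL = NULL is unknown, not true

Fix: Use IS NULL to test for NULL

Corrected query:
SELECT id, kind FROM transactions WHERE fee IS NULL

Result:
id | kind      
---+-----------
1  | fee       
4  | withdrawal
5  | interest  
7  | payment   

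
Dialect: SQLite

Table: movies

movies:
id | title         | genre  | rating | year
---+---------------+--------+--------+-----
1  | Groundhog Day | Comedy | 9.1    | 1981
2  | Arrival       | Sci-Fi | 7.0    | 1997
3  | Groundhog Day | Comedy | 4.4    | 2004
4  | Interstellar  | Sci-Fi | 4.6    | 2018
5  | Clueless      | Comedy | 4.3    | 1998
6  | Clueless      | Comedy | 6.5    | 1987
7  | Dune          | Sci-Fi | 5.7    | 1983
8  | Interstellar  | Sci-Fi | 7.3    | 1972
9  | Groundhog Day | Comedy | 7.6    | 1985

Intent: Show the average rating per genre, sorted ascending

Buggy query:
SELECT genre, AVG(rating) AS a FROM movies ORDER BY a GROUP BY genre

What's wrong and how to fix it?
Bug: GROUP BY must precede ORDER BY

Fix: Reorder: SELECT … FROM … GROUP BY … ORDER BY …

Corrected query:
SELECT genre, AVG(rating) AS a FROM movies GROUP BY genre ORDER BY a

Result:
genre  | a   
-------+-----
Sci-Fi | 6.15
Comedy | 6.38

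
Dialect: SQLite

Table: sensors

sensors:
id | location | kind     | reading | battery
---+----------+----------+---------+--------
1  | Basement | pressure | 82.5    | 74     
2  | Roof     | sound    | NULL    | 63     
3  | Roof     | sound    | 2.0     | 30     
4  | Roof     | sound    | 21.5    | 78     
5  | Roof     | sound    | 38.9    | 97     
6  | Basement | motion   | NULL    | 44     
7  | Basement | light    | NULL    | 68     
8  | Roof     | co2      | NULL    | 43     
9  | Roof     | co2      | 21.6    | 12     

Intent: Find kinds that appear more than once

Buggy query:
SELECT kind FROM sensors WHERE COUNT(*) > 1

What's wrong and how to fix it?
Bug: COUNT(*) is an aggregate and cannot be used in WHERE

Fix: Group first, then use HAVING for the count condition

Corrected query:
SELECT kind FROM sensors GROUP BY kind HAVING COUNT(*) > 1

Result:
kind 
-----
co2  
sound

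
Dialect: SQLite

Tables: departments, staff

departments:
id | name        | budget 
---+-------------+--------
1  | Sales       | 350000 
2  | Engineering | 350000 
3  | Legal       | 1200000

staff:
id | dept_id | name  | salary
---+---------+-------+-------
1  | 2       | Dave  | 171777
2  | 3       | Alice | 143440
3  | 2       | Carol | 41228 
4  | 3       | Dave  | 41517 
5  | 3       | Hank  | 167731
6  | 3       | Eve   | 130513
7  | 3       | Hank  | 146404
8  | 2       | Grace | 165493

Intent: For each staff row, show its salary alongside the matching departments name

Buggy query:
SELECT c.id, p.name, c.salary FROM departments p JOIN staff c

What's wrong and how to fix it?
Bug: Missing join condition: each staff row is matched to all departments rows instead of just its own

Fix: Add ON c.dept_id = p.id to the JOIN

Corrected query:
SELECT c.id, p.name, c.salary FROM departments p JOIN staff c ON c.dept_id = p.id

Result:
id | name        | salary
---+-------------+-------
1  | Engineering | 171777
2  | Legal       | 143440
3  | Engineering | 41228 
4  | Legal       | 41517 
5  | Legal       | 167731
6  | Legal       | 130513
7  | Legal       | 146404
8  | Engineering | 165493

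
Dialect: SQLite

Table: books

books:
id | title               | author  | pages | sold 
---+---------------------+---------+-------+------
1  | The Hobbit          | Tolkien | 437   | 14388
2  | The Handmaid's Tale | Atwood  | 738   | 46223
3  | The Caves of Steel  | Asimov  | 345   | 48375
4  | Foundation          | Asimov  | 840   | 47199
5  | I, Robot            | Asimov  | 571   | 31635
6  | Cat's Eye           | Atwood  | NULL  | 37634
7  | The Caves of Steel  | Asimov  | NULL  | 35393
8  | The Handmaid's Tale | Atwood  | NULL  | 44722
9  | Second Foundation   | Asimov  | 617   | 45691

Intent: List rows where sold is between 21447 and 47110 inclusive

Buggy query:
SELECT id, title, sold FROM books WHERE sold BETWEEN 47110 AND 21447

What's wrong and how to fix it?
Bug: The bounds are reversed; BETWEEN a AND b requires a <= b to match anything

Fix: Write BETWEEN 21447 AND 47110

Corrected query:
SELECT id, title, sold FROM books WHERE sold BETWEEN 21447 AND 47110

Result:
id | title               | sold 
---+---------------------+------
2  | The Handmaid's Tale | 46223
5  | I, Robot            | 31635
6  | Cat's Eye           | 37634
7  | The Caves of Steel  | 35393
8  | The Handmaid's Tale | 44722
9  | Second Foundation   | 45691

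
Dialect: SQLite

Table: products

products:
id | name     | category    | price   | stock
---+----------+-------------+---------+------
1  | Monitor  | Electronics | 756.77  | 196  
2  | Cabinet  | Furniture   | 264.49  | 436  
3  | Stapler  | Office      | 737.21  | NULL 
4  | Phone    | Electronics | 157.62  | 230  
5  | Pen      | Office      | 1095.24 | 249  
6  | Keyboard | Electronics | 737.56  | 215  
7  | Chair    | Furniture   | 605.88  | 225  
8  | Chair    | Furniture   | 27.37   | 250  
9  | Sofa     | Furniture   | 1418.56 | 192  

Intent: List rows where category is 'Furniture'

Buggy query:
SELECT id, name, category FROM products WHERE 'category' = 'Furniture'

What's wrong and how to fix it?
Bug: Single quotes denote string literals in SQL; the column name is being compared as a constant string

Fix: Remove the quotes around the column name (or use double quotes for an identifier)

Corrected query:
SELECT id, name, category FROM products WHERE category = 'Furniture'

Result:
id | name    | category 
---+---------+----------
2  | Cabinet | Furniture
7  | Chair   | Furniture
8  | Chair   | Furniture
9  | Sofa    | Furniture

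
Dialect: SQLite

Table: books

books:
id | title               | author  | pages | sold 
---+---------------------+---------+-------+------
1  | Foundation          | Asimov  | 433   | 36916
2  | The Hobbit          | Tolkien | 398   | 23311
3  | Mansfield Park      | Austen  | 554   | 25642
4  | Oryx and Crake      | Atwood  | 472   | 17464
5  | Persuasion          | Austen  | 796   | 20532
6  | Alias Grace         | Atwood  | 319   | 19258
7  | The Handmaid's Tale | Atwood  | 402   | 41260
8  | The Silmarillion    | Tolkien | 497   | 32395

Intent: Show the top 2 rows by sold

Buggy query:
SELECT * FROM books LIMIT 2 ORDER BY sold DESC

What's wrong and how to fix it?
Bug: ORDER BY cannot follow LIMIT; LIMIT is the final clause

Fix: Swap the clauses: ORDER BY first, then LIMIT

Corrected query:
SELECT * FROM books ORDER BY sold DESC LIMIT 2

Result:
id | title               | author | pages | sold 
---+---------------------+--------+-------+------
7  | The Handmaid's Tale | Atwood | 402   | 41260
1  | Foundation          | Asimov | 433   | 36916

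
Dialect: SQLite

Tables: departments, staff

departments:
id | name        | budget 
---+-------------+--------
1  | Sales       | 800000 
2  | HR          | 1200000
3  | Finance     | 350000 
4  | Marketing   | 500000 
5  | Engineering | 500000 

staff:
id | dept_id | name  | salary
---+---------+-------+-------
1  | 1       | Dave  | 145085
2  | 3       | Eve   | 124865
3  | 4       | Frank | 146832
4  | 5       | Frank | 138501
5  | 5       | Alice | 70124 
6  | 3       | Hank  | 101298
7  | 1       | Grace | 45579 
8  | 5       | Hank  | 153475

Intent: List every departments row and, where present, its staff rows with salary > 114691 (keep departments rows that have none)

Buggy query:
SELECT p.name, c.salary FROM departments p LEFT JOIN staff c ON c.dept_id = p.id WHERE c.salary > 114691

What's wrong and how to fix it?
Bug: Filtering c.salary in WHERE discards the NULL rows produced by LEFT JOIN, turning it into an inner join

Fix: Put 'c.salary > 114691' in the JOIN's ON clause instead of WHERE

Corrected query:
SELECT p.name, c.salary FROM departments p LEFT JOIN staff c ON c.dept_id = p.id AND c.salary > 114691

Result:
name        | salary
------------+-------
Sales       | 145085
HR          | NULL  
Finance     | 124865
Marketing   | 146832
Engineering | 138501
Engineering | 153475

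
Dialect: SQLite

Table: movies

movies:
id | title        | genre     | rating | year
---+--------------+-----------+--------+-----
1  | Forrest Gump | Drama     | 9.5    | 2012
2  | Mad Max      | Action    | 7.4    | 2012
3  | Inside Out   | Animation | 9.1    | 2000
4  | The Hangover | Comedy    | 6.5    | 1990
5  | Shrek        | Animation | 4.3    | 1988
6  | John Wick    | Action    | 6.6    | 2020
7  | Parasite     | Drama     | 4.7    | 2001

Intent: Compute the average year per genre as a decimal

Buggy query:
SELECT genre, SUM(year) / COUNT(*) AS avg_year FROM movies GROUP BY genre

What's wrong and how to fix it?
Bug: SUM(year) and COUNT(*) are both integers; the division truncates the fractional part

Fix: Multiply by 1.0 (or CAST to REAL) to force floating-point division

Corrected query:
SELECT genre, SUM(year) * 1.0 / COUNT(*) AS avg_year FROM movies GROUP BY genre

Result:
genre     | avg_year
----------+---------
Action    | 2016    
Animation | 1994    
Comedy    | 1990    
Drama     | 2006.5  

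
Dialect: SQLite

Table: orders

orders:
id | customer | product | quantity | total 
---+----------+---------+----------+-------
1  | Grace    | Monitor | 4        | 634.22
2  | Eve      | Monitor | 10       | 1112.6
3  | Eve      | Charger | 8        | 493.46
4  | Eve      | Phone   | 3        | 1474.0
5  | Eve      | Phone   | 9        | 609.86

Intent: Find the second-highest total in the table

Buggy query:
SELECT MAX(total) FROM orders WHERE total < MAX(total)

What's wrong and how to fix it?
Bug: The inner MAX is an aggregate inside WHERE, which is not allowed

Fix: Put the inner MAX in a scalar subquery

Corrected query:
SELECT MAX(total) FROM orders WHERE total < (SELECT MAX(total) FROM orders)

Result:
MAX(total)
----------
1112.6    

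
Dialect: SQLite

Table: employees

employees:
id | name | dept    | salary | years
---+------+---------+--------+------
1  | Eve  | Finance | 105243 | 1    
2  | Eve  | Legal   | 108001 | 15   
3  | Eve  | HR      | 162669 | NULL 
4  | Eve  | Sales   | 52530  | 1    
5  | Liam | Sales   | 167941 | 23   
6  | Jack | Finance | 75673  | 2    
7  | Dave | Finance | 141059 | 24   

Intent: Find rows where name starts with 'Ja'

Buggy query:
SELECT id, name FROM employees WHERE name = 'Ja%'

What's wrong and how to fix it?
Bug: Wildcards only work with LIKE; '=' treats '%' as a literal character

Fix: Use LIKE for wildcard pattern matching

Corrected query:
SELECT id, name FROM employees WHERE name LIKE 'Ja%'

Result:
id | name
---+-----
6  | Jack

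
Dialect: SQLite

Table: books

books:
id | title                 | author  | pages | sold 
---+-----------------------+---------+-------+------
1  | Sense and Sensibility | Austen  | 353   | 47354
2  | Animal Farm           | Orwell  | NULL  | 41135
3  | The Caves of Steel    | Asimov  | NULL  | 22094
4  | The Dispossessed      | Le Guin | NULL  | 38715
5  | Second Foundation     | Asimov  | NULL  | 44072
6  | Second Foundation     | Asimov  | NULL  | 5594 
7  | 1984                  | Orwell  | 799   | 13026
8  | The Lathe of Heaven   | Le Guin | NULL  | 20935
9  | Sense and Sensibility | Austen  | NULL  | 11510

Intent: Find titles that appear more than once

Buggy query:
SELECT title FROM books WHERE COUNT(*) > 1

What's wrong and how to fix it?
Bug: COUNT(*) is an aggregate and cannot be used in WHERE

Fix: Group first, then use HAVING for the count condition

Corrected query:
SELECT title FROM books GROUP BY title HAVING COUNT(*) > 1

Result:
title                
---------------------
Second Foundation    
Sense and Sensibility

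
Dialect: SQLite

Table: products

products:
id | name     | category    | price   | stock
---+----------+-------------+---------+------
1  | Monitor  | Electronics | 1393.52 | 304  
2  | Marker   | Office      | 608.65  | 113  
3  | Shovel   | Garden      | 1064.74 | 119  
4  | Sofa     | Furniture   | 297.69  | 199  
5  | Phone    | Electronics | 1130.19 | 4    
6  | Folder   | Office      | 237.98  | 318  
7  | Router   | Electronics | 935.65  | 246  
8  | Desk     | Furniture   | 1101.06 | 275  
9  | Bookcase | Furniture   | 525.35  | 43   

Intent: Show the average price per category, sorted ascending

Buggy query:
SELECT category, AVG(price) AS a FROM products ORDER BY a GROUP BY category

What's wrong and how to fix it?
Bug: ORDER BY appears before GROUP BY; SQL clause order requires GROUP BY first

Fix: Reorder: SELECT … FROM … GROUP BY … ORDER BY …

Corrected query:
SELECT category, AVG(price) AS a FROM products GROUP BY category ORDER BY a

Result:
category    | a         
------------+-----------
Office      | 423.315   
Furniture   | 641.366667
Garden      | 1064.74   
Electronics | 1153.12   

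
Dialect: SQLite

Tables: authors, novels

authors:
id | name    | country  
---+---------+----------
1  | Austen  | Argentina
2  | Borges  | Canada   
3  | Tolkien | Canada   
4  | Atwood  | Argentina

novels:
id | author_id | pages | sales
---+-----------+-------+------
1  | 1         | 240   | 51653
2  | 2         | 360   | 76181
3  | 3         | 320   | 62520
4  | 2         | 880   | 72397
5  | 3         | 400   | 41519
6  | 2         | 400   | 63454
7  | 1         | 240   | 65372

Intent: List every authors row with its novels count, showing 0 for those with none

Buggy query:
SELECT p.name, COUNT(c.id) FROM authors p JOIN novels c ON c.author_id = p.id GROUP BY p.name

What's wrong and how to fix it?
Bug: An inner join excludes parents with zero children

Fix: Use LEFT JOIN so parents without children still appear (COUNT(c.id) gives 0)

Corrected query:
SELECT p.name, COUNT(c.id) FROM authors p LEFT JOIN novels c ON c.author_id = p.id GROUP BY p.name

Result:
name    | COUNT(c.id)
--------+------------
Atwood  | 0          
Austen  | 2          
Borges  | 3          
Tolkien | 2          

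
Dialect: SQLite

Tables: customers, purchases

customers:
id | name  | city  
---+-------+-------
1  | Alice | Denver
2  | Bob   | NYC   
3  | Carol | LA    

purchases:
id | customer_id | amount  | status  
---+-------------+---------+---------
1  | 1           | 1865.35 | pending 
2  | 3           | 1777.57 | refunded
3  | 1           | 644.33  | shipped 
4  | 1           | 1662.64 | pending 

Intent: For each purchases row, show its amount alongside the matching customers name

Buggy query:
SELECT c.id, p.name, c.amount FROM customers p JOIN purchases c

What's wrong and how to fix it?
Bug: JOIN with no ON clause produces a cartesian product; every purchases row pairs with every customers row

Fix: Specify the join condition linking the foreign key to the parent id

Corrected query:
SELECT c.id, p.name, c.amount FROM customers p JOIN purchases c ON c.customer_id = p.id

Result:
id | name  | amount 
---+-------+--------
1  | Alice | 1865.35
2  | Carol | 1777.57
3  | Alice | 644.33 
4  | Alice | 1662.64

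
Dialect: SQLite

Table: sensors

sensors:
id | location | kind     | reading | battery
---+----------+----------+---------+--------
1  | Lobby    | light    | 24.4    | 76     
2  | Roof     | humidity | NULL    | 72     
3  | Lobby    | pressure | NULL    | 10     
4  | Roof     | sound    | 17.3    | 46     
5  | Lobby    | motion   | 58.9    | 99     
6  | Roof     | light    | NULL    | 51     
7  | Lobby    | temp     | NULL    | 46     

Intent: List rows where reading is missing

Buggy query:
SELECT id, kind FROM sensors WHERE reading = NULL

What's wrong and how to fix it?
Bug: Comparing to NULL with '=' never matches; NULL = NULL is unknown, not true

Fix: Use IS NULL to test for NULL

Corrected query:
SELECT id, kind FROM sensors WHERE reading IS NULL

Result:
id | kind    
---+---------
2  | humidity
3  | pressure
6  | light   
7  | temp    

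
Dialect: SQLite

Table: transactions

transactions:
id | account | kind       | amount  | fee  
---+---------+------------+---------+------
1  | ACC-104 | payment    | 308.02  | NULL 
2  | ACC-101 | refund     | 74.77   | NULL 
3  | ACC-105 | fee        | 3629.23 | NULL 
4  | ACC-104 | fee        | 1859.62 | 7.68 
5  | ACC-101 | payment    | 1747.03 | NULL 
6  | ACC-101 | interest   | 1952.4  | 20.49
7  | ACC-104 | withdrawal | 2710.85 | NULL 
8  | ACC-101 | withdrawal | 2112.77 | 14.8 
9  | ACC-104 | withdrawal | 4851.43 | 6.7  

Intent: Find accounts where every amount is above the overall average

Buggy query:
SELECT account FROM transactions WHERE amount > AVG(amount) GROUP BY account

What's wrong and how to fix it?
Bug: WHERE evaluates per row before aggregation, so AVG() is unavailable

Fix: Use a subquery for AVG and a HAVING MIN(...) filter so the condition holds for every row in the group

Corrected query:
SELECT account FROM transactions GROUP BY account HAVING MIN(amount) > (SELECT AVG(amount) FROM transactions)

Result:
account
-------
ACC-105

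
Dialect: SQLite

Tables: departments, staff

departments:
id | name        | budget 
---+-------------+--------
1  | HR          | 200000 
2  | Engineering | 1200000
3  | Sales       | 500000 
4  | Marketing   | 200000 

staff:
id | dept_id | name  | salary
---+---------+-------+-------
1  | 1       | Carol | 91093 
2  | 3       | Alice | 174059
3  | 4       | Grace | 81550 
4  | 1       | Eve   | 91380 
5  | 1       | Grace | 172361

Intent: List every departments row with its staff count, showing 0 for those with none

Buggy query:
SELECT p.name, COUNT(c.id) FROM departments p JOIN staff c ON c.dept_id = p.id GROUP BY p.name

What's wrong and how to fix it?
Bug: An inner join excludes parents with zero children

Fix: Switch to LEFT JOIN to retain unmatched parent rows

Corrected query:
SELECT p.name, COUNT(c.id) FROM departments p LEFT JOIN staff c ON c.dept_id = p.id GROUP BY p.name

Result:
name        | COUNT(c.id)
------------+------------
Engineering | 0          
HR          | 3          
Marketing   | 1          
Sales       | 1          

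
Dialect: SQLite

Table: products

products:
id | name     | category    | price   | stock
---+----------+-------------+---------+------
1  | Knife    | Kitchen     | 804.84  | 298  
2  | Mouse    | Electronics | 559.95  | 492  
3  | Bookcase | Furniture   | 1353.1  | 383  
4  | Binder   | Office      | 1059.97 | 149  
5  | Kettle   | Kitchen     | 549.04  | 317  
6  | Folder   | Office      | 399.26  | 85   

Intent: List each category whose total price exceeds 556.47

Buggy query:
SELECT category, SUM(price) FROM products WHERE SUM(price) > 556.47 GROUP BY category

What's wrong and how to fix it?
Bug: Aggregate functions cannot appear in a WHERE clause

Fix: Move the aggregate condition to a HAVING clause

Corrected query:
SELECT category, SUM(price) FROM products GROUP BY category HAVING SUM(price) > 556.47

Result:
category    | SUM(price)
------------+-----------
Electronics | 559.95    
Furniture   | 1353.1    
Kitchen     | 1353.88   
Office      | 1459.23   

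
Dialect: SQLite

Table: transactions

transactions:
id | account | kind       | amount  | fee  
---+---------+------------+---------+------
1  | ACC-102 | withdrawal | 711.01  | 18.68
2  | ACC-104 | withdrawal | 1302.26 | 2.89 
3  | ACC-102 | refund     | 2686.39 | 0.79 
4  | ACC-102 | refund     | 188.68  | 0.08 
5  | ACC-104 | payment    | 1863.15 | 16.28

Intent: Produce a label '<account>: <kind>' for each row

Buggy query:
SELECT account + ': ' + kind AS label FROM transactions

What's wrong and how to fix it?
Bug: '+' is numeric addition; on text columns SQLite converts them to 0 instead of concatenating

Fix: Replace + with || to concatenate text

Corrected query:
SELECT account || ': ' || kind AS label FROM transactions

Result:
label              
-------------------
ACC-102: withdrawal
ACC-104: withdrawal
ACC-102: refund    
ACC-102: refund    
ACC-104: payment   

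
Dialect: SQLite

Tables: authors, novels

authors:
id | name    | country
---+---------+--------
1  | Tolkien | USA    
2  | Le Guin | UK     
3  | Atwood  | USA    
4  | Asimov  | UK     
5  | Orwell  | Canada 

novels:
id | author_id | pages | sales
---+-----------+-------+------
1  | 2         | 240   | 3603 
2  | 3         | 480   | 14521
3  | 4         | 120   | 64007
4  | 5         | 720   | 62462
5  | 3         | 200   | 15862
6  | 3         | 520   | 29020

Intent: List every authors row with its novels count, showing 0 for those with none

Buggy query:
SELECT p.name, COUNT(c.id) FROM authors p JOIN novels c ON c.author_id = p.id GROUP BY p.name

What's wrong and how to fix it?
Bug: An inner join excludes parents with zero children

Fix: Use LEFT JOIN so parents without children still appear (COUNT(c.id) gives 0)

Corrected query:
SELECT p.name, COUNT(c.id) FROM authors p LEFT JOIN novels c ON c.author_id = p.id GROUP BY p.name

Result:
name    | COUNT(c.id)
--------+------------
Asimov  | 1          
Atwood  | 3          
Le Guin | 1          
Orwell  | 1          
Tolkien | 0          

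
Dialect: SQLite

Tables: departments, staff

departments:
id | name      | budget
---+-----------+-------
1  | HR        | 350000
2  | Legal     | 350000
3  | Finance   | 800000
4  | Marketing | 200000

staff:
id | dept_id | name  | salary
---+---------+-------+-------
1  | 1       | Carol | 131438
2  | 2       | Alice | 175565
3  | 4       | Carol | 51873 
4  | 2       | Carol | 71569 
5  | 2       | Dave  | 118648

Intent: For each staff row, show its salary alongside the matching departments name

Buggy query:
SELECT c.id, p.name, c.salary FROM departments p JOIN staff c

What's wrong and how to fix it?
Bug: JOIN with no ON clause produces a cartesian product; every staff row pairs with every departments row

Fix: Specify the join condition linking the foreign key to the parent id

Corrected query:
SELECT c.id, p.name, c.salary FROM departments p JOIN staff c ON c.dept_id = p.id

Result:
id | name      | salary
---+-----------+-------
1  | HR        | 131438
2  | Legal     | 175565
3  | Marketing | 51873 
4  | Legal     | 71569 
5  | Legal     | 118648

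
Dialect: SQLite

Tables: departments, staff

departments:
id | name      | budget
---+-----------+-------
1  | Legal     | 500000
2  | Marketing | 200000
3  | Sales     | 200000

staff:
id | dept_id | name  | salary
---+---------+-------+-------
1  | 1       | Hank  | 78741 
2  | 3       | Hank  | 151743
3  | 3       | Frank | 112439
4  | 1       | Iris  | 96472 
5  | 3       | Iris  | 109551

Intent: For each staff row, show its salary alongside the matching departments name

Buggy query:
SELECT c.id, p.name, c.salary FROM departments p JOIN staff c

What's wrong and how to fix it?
Bug: Missing join condition: each staff row is matched to all departments rows instead of just its own

Fix: Specify the join condition linking the foreign key to the parent id

Corrected query:
SELECT c.id, p.name, c.salary FROM departments p JOIN staff c ON c.dept_id = p.id

Result:
id | name  | salary
---+-------+-------
1  | Legal | 78741 
2  | Sales | 151743
3  | Sales | 112439
4  | Legal | 96472 
5  | Sales | 109551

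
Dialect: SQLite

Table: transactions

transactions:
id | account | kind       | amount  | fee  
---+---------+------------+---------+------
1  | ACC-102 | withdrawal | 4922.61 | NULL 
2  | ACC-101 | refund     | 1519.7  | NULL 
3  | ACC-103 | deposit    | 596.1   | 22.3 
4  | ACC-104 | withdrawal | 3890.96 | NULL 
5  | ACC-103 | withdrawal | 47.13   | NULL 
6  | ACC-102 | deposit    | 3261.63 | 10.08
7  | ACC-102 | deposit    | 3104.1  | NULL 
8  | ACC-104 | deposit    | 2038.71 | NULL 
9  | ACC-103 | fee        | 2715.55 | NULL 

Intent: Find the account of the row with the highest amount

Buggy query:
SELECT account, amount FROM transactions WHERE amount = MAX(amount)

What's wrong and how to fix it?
Bug: WHERE is evaluated per row; an aggregate over the whole table isn't defined there

Fix: Use a subquery: WHERE amount = (SELECT MAX(amount) FROM transactions)

Corrected query:
SELECT account, amount FROM transactions WHERE amount = (SELECT MAX(amount) FROM transactions)

Result:
account | amount 
--------+--------
ACC-102 | 4922.61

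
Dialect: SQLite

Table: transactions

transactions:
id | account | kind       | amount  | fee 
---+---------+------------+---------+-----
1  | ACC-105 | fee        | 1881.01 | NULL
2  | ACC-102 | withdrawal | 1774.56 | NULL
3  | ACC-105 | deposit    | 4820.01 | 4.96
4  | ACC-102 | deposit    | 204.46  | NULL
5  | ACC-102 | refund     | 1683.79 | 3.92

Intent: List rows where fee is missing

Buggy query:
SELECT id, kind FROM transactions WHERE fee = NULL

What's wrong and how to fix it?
Bug: Comparing to NULL with '=' never matches; NULL = NULL is unknown, not true

Fix: Use IS NULL to test for NULL

Corrected query:
SELECT id, kind FROM transactions WHERE fee IS NULL

Result:
id | kind      
---+-----------
1  | fee       
2  | withdrawal
4  | deposit   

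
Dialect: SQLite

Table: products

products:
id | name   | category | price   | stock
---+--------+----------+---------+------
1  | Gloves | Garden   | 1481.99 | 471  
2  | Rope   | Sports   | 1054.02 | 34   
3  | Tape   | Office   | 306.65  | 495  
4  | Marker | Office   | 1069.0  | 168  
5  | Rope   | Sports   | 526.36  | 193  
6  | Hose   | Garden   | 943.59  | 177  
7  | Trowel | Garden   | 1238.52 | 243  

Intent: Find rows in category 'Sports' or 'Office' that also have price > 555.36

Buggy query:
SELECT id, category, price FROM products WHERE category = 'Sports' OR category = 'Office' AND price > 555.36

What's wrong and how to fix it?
Bug: Without parentheses, AND is evaluated before OR, so the price filter only applies to the 'Office' branch

Fix: Group the OR with parentheses (or use IN), then AND the threshold

Corrected query:
SELECT id, category, price FROM products WHERE (category = 'Sports' OR category = 'Office') AND price > 555.36

Result:
id | category | price  
---+----------+--------
2  | Sports   | 1054.02
4  | Office   | 1069   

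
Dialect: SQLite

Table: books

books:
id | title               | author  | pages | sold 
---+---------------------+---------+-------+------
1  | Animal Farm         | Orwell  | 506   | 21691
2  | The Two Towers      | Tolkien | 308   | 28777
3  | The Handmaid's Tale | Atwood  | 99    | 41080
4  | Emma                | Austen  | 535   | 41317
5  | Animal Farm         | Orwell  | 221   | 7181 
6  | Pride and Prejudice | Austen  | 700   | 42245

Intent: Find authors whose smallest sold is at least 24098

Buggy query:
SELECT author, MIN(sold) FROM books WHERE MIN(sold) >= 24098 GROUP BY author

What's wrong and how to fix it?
Bug: MIN() in WHERE is a misuse of aggregate

Fix: Use HAVING for the per-group MIN condition

Corrected query:
SELECT author, MIN(sold) FROM books GROUP BY author HAVING MIN(sold) >= 24098

Result:
author  | MIN(sold)
--------+----------
Atwood  | 41080    
Austen  | 41317    
Tolkien | 28777    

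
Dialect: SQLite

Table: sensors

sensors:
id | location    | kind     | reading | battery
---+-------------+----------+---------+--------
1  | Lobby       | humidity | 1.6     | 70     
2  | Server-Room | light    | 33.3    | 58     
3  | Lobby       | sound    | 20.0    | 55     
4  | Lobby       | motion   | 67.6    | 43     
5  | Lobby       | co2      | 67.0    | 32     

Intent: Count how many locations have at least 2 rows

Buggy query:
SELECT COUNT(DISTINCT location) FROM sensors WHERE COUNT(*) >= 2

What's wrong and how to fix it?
Bug: WHERE filters individual rows, not groups, so a group-level COUNT is invalid there

Fix: Use a subquery that GROUPs and filters with HAVING, then count its rows

Corrected query:
SELECT COUNT(*) FROM (SELECT location FROM sensors GROUP BY location HAVING COUNT(*) >= 2)

Result:
COUNT(*)
--------
1       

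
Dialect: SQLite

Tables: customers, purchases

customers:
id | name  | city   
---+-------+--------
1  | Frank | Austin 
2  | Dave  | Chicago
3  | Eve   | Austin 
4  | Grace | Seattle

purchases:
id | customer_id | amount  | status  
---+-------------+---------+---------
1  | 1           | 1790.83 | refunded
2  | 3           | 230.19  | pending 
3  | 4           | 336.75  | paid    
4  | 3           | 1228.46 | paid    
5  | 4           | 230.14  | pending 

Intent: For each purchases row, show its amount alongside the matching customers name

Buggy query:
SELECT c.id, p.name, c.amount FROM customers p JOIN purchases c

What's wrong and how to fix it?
Bug: Missing join condition: each purchases row is matched to all customers rows instead of just its own

Fix: Specify the join condition linking the foreign key to the parent id

Corrected query:
SELECT c.id, p.name, c.amount FROM customers p JOIN purchases c ON c.customer_id = p.id

Result:
id | name  | amount 
---+-------+--------
1  | Frank | 1790.83
2  | Eve   | 230.19 
3  | Grace | 336.75 
4  | Eve   | 1228.46
5  | Grace | 230.14 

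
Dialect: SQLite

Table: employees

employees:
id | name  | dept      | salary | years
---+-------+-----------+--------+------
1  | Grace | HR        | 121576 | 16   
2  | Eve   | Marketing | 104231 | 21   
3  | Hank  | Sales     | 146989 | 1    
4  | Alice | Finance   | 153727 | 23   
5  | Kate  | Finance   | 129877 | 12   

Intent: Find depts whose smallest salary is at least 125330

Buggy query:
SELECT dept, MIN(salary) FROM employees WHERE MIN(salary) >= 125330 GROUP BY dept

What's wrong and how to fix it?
Bug: Aggregates like MIN are computed per group after WHERE runs

Fix: Replace WHERE with HAVING after the GROUP BY

Corrected query:
SELECT dept, MIN(salary) FROM employees GROUP BY dept HAVING MIN(salary) >= 125330

Result:
dept    | MIN(salary)
--------+------------
Finance | 129877     
Sales   | 146989     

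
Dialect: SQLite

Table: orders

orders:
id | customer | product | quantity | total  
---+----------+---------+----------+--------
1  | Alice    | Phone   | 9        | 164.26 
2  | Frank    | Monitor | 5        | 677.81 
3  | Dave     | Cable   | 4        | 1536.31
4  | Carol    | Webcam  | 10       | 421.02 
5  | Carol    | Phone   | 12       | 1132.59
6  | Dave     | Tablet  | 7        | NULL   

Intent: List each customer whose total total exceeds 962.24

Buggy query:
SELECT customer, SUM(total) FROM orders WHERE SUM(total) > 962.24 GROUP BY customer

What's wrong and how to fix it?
Bug: WHERE runs before GROUP BY, so aggregates aren't available there

Fix: Use HAVING (which filters groups after aggregation) instead of WHERE

Corrected query:
SELECT customer, SUM(total) FROM orders GROUP BY customer HAVING SUM(total) > 962.24

Result:
customer | SUM(total)
---------+-----------
Carol    | 1553.61   
Dave     | 1536.31   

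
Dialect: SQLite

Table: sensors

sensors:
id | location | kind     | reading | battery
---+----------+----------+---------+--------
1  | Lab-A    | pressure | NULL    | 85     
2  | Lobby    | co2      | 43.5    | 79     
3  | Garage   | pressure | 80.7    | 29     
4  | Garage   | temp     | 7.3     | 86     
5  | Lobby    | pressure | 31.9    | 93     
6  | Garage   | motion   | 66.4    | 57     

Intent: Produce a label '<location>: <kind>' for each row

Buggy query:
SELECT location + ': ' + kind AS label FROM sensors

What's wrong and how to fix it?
Bug: '+' is numeric addition; on text columns SQLite converts them to 0 instead of concatenating

Fix: Replace + with || to concatenate text

Corrected query:
SELECT location || ': ' || kind AS label FROM sensors

Result:
label           
----------------
Lab-A: pressure 
Lobby: co2      
Garage: pressure
Garage: temp    
Lobby: pressure 
Garage: motion  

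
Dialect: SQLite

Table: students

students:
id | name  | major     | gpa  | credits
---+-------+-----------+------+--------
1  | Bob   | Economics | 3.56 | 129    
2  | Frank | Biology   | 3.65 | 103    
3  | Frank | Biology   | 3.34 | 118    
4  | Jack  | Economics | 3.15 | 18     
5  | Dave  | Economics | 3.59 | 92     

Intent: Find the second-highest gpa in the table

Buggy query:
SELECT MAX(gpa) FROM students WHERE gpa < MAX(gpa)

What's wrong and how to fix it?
Bug: MAX(gpa) on the right of the comparison is an aggregate-in-WHERE error

Fix: Put the inner MAX in a scalar subquery

Corrected query:
SELECT MAX(gpa) FROM students WHERE gpa < (SELECT MAX(gpa) FROM students)

Result:
MAX(gpa)
--------
3.59    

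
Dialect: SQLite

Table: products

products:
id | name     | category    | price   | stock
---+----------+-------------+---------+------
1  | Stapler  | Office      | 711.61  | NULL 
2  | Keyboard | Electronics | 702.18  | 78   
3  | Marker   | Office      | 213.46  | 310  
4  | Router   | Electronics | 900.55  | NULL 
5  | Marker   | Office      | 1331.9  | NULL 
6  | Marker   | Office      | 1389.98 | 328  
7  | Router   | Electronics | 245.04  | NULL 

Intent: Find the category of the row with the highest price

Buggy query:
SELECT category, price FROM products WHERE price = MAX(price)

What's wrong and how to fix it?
Bug: WHERE is evaluated per row; an aggregate over the whole table isn't defined there

Fix: Use a subquery: WHERE price = (SELECT MAX(price) FROM products)

Corrected query:
SELECT category, price FROM products WHERE price = (SELECT MAX(price) FROM products)

Result:
category | price  
---------+--------
Office   | 1389.98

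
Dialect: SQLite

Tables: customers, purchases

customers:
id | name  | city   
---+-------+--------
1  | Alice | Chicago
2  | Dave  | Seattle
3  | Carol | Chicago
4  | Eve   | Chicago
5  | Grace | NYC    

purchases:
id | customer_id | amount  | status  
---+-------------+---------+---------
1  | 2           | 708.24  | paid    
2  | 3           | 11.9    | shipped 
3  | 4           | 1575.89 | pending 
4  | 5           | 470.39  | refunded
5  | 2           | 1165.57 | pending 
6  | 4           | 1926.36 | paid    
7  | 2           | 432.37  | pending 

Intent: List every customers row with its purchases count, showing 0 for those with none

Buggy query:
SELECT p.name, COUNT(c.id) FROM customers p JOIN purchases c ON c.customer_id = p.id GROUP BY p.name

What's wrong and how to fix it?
Bug: INNER JOIN drops customers rows that have no matching purchases rows

Fix: Switch to LEFT JOIN to retain unmatched parent rows

Corrected query:
SELECT p.name, COUNT(c.id) FROM customers p LEFT JOIN purchases c ON c.customer_id = p.id GROUP BY p.name

Result:
name  | COUNT(c.id)
------+------------
Alice | 0          
Carol | 1          
Dave  | 3          
Eve   | 2          
Grace | 1          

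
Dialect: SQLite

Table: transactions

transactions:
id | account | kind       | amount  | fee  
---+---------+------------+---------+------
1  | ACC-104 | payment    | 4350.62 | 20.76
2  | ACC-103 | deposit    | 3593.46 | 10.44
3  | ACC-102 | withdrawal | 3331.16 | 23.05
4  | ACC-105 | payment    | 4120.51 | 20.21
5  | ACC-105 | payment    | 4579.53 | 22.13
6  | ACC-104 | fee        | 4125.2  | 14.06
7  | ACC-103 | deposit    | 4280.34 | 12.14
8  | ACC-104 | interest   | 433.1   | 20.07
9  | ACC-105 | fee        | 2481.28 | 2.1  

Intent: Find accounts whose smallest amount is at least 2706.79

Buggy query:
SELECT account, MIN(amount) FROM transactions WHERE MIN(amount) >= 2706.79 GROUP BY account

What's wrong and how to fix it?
Bug: Aggregates like MIN are computed per group after WHERE runs

Fix: Use HAVING for the per-group MIN condition

Corrected query:
SELECT account, MIN(amount) FROM transactions GROUP BY account HAVING MIN(amount) >= 2706.79

Result:
account | MIN(amount)
--------+------------
ACC-102 | 3331.16    
ACC-103 | 3593.46    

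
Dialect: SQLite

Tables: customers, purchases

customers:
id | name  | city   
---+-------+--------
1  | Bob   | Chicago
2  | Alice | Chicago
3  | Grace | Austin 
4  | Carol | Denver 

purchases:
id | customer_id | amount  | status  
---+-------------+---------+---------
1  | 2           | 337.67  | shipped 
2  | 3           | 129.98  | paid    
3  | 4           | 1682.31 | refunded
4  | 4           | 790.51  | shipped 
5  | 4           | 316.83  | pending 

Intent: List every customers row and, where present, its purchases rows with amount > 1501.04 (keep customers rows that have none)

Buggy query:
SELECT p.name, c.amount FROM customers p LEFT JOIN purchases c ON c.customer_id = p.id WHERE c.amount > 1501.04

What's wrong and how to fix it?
Bug: Filtering c.amount in WHERE discards the NULL rows produced by LEFT JOIN, turning it into an inner join

Fix: Put 'c.amount > 1501.04' in the JOIN's ON clause instead of WHERE

Corrected query:
SELECT p.name, c.amount FROM customers p LEFT JOIN purchases c ON c.customer_id = p.id AND c.amount > 1501.04

Result:
name  | amount 
------+--------
Bob   | NULL   
Alice | NULL   
Grace | NULL   
Carol | 1682.31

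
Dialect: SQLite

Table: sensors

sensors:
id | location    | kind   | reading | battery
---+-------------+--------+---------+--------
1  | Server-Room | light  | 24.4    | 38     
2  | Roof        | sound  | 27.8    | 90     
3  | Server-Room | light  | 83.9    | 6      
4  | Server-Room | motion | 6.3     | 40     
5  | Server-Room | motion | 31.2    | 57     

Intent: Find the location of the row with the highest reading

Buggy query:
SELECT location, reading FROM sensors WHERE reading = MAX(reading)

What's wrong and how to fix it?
Bug: MAX(reading) is an aggregate and cannot be used directly in WHERE

Fix: Use a subquery: WHERE reading = (SELECT MAX(reading) FROM sensors)

Corrected query:
SELECT location, reading FROM sensors WHERE reading = (SELECT MAX(reading) FROM sensors)

Result:
location    | reading
------------+--------
Server-Room | 83.9   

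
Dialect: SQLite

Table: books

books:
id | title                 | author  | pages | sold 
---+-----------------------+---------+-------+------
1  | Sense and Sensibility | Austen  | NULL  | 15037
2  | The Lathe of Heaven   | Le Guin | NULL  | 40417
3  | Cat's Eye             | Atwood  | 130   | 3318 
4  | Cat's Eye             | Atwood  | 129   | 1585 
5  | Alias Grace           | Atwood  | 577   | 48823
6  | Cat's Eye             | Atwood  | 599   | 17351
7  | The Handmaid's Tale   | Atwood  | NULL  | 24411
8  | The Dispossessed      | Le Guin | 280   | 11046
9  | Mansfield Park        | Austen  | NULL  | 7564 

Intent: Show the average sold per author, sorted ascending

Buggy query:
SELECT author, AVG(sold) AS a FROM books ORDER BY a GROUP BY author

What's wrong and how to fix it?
Bug: GROUP BY must precede ORDER BY

Fix: Reorder: SELECT … FROM … GROUP BY … ORDER BY …

Corrected query:
SELECT author, AVG(sold) AS a FROM books GROUP BY author ORDER BY a

Result:
author  | a      
--------+--------
Austen  | 11300.5
Atwood  | 19097.6
Le Guin | 25731.5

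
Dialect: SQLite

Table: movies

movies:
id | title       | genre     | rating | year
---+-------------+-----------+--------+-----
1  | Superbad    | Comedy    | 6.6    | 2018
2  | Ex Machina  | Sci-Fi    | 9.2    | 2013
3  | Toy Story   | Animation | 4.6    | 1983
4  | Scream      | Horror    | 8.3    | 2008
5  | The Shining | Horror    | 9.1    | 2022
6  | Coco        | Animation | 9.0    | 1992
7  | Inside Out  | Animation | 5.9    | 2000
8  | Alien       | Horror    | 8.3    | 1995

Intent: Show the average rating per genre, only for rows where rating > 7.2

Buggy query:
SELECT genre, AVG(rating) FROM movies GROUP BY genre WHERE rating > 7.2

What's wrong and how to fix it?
Bug: WHERE cannot follow GROUP BY

Fix: Place WHERE between FROM and GROUP BY

Corrected query:
SELECT genre, AVG(rating) FROM movies WHERE rating > 7.2 GROUP BY genre

Result:
genre     | AVG(rating)
----------+------------
Animation | 9          
Horror    | 8.566667   
Sci-Fi    | 9.2        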